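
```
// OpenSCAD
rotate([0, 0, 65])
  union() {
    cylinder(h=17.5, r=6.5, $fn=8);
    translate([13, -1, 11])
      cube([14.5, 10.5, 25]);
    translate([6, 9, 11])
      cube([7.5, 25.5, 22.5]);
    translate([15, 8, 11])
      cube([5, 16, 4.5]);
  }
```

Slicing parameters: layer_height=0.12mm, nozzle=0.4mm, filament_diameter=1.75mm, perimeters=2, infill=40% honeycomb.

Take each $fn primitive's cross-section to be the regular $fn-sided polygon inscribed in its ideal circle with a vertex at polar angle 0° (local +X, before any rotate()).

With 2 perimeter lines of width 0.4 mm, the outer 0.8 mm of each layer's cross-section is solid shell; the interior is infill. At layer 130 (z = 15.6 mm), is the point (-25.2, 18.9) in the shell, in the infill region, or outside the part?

shell

At z = 15.6 mm: the cylinder: section is a regular 8-gon, circumradius r=6.5; the 14.5×10.5 cube at (13, -1) contributes its full rectangle; the cube at (6, 9) is present — its section is the full 7.5×25.5 rectangle; the cube at (15, 8) is not intersected at this z (z outside [11, 15.5]); Merging all regions: the regions partially overlap (shared area 0.25 mm²), so overlapping operands fuse into one piece — 2 connected regions; (rotated 65° about Z; rotation is an isometry so areas/perimeters/island counts are preserved). Overall, the cross-section has 2 separate islands. Undo the 65° rotation: the query point maps to (6.479, 30.826) in the un-rotated model frame. The nearest boundary edge runs (6.00, 9.00)→(6.00, 34.50); distance from the point to it = 0.48 mm. (Shell/infill is judged within the island containing the point — the largest one.) The point is inside the cross-section, 0.48 mm from the nearest boundary — within the 0.8 mm shell band (2 × 0.4).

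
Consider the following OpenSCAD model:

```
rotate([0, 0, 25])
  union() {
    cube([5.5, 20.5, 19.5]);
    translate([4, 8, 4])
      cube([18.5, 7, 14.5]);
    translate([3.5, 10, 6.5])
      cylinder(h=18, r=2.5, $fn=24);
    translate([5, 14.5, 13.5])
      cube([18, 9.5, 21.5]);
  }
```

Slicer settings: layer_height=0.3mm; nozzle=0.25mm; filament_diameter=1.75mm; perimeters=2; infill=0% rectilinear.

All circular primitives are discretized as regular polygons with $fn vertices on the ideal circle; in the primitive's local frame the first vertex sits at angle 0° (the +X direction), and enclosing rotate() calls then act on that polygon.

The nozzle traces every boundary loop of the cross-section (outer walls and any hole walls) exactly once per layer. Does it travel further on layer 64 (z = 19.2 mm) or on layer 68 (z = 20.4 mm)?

layer 64 (z = 19.2 mm)

Layer 64 (z = 19.2): the cube (footprint 5.5×20.5) is included at this height (perimeter 52.00 mm); the cube at (4, 8) is absent (z outside [4, 18.5]); the r=2.5 cylinder at (3.5, 10) gives a regular 24-gon of circumradius 2.5 (constant along its height) (perimeter = 2·24·2.500·sin(180°/24) = 15.66 mm); the cube at (5, 14.5) (footprint 18×9.5) is included at this height (perimeter 55.00 mm); Merging all regions: the regions partially overlap (shared area 21.43 mm²), so the edge portions inside another operand are dropped and the merged outline is re-measured after clipping — boundary = 94.22 mm; (whole slice rotated 25° about Z — lengths, areas and connectivity unchanged). So its perimeter = 94.22 mm. Layer 68 (z = 20.4): the cube is not intersected at this z (z outside [0, 19.5]); the cube at (4, 8) is not intersected at this z (z outside [4, 18.5]); the cylinder at (3.5, 10): section is a regular 24-gon, circumradius r=2.5 (perimeter = 2·24·2.500·sin(180°/24) = 15.66 mm); the 18×9.5 cube at (5, 14.5) contributes its full rectangle (perimeter 55.00 mm); Taking the union: the 2 present regions are separate (no shared area or edge), so areas and boundary lengths simply add and each stays a separate island — boundary = 70.66 mm; (whole slice rotated 25° about Z — lengths, areas and connectivity unchanged). So its perimeter = 70.66 mm. Layer 64 is larger (94.22 vs 70.66 mm).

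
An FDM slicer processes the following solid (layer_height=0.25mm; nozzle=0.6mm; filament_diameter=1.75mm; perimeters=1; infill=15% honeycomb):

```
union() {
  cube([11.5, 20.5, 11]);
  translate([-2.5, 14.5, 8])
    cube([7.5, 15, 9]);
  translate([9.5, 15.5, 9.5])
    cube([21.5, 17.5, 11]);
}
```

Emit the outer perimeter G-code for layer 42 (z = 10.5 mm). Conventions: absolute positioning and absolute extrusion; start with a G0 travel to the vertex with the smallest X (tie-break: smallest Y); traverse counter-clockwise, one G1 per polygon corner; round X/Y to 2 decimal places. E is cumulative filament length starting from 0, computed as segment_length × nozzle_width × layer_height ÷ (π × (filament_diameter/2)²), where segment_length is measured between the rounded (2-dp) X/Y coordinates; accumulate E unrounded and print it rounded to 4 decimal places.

G0 X-2.50 Y14.50 Z10.50
G1 X0.00 Y14.50 E0.1559
G1 X0.00 Y0.00 E1.0602
G1 X11.50 Y0.00 E1.7773
G1 X11.50 Y15.50 E2.7440
G1 X31.00 Y15.50 E3.9600
G1 X31.00 Y33.00 E5.0514
G1 X9.50 Y33.00 E6.3922
G1 X9.50 Y20.50 E7.1717
G1 X5.00 Y20.50 E7.4523
G1 X5.00 Y29.50 E8.0136
G1 X-2.50 Y29.50 E8.4813
G1 X-2.50 Y14.50 E9.4168

At z = 10.5 mm: the cube is present — its section is the full 11.5×20.5 rectangle; the cube at (-2.5, 14.5) (footprint 7.5×15) is included at this height; the 21.5×17.5 cube at (9.5, 15.5) contributes its full rectangle; Taking the union: the regions partially overlap (shared area 40.00 mm²), so overlapping operands fuse into one piece — 1 connected region. The outline is a single polygon with 12 vertices. Extrusion per mm of travel: 0.6 × 0.25 / (π × 0.875²) = 0.062363. Accumulating E over each segment gives final E = 9.4168.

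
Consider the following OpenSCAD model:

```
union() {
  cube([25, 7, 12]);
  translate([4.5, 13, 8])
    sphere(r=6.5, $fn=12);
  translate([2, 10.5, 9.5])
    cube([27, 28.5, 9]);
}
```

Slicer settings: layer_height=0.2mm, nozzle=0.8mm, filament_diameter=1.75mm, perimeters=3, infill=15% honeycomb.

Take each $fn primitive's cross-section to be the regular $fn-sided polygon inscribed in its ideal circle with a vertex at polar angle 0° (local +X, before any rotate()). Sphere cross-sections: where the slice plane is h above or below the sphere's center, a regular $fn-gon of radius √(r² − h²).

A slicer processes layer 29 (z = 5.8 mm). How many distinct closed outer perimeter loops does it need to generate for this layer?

At z = 5.8 mm: the cube is present — its section is the full 25×7 rectangle; the r=6.5 sphere at (4.5, 13) slices to a regular 12-gon of circumradius 6.116 (√(r²−h²) with h=2.2 from center); the cube at (2, 10.5) is not intersected at this z (z outside [9.5, 18.5]); Merging all regions: the regions partially overlap (shared area 0.05 mm²), so overlapping operands fuse into one piece — 1 connected region. The result has 1 disconnected region.

1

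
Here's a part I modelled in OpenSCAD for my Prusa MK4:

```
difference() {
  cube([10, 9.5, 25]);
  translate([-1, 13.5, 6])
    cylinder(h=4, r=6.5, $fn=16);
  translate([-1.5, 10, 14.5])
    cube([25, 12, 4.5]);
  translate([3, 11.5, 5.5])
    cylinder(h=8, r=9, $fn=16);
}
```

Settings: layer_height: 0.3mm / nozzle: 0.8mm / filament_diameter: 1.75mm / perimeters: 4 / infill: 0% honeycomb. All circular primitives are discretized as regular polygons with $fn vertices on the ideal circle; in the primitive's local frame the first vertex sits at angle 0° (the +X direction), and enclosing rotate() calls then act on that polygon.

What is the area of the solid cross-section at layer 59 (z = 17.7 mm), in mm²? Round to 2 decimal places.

95.00 mm²

At z = 17.7 mm: the cube (footprint 10×9.5) is included at this height (area 95.00 mm²); the cylinder at (-1, 13.5) does not reach this height (z outside [6, 10]); the 25×12 cube at (-1.5, 10) contributes its full rectangle (area 300.00 mm²); the cylinder at (3, 11.5) is not intersected at this z (z outside [5.5, 13.5]); Subtracting the remaining from the first: starting from the 10×9.5 cube (95.00 mm²), the 25×12 cube at (-1.5, 10) misses the remaining region (no effect) — area = 95.00 mm². Overall, the cross-section is a single solid region. Net area = 95.00 mm².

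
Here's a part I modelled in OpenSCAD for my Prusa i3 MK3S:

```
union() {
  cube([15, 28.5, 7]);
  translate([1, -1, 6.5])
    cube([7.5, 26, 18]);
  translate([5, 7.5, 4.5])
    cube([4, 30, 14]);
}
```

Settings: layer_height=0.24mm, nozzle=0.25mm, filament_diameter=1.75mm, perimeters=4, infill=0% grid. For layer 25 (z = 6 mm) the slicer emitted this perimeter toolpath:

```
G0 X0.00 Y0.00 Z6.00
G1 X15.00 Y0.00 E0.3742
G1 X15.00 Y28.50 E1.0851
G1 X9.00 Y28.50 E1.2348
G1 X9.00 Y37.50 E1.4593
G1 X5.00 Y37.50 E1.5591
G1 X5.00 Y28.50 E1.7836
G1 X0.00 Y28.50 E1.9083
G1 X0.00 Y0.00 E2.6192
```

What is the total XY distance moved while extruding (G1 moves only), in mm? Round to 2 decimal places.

105.00 mm

Sum the Euclidean lengths of each G1 segment: total = 105.00 mm.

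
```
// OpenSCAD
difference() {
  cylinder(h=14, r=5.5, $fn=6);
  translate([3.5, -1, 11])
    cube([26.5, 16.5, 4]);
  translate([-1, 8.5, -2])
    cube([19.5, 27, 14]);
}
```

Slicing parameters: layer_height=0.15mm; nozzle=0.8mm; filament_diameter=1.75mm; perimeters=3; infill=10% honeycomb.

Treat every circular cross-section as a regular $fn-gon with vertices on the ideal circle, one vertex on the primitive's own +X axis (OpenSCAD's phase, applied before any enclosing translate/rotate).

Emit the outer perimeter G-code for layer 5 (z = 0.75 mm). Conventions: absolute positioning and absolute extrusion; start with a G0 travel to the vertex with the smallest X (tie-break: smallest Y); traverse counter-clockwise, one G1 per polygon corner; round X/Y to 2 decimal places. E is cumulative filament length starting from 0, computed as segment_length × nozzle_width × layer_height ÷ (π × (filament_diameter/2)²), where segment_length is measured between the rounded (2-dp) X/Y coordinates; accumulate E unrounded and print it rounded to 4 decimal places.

G0 X-5.50 Y0.00 Z0.75
G1 X-2.75 Y-4.76 E0.2743
G1 X2.75 Y-4.76 E0.5487
G1 X5.50 Y0.00 E0.8229
G1 X2.75 Y4.76 E1.0972
G1 X-2.75 Y4.76 E1.3716
G1 X-5.50 Y0.00 E1.6458

At z = 0.75 mm: the r=5.5 cylinder gives a regular 6-gon of circumradius 5.5 (constant along its height); the cube at (3.5, -1) is absent (z outside [11, 15]); the cube at (-1, 8.5) (footprint 19.5×27) is included at this height; Taking the first minus the rest: starting from the r=5.5 cylinder, the 19.5×27 cube at (-1, 8.5) misses the remaining region (no effect) — 1 connected region. The outline is a single polygon with 6 vertices. Extrusion per mm of travel: 0.8 × 0.15 / (π × 0.875²) = 0.049890. Accumulating E over each segment gives final E = 1.6458.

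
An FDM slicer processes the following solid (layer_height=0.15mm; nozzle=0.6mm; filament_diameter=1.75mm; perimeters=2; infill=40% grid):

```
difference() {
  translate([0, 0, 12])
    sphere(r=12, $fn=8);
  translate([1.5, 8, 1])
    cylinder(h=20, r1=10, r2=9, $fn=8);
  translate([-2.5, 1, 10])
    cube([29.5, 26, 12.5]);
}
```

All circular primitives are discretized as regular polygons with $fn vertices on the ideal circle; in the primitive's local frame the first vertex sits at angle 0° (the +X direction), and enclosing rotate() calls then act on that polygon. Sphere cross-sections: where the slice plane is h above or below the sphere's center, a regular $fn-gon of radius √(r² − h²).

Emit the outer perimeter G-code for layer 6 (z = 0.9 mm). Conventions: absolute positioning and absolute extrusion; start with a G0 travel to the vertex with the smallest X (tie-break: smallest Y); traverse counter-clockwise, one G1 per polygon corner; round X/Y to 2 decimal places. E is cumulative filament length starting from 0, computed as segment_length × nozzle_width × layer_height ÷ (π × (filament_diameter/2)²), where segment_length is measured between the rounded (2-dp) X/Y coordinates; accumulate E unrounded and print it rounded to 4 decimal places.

G0 X-4.56 Y0.00 Z0.90
G1 X-3.22 Y-3.22 E0.1305
G1 X0.00 Y-4.56 E0.2610
G1 X3.22 Y-3.22 E0.3915
G1 X4.56 Y0.00 E0.5220
G1 X3.22 Y3.22 E0.6525
G1 X0.00 Y4.56 E0.7830
G1 X-3.22 Y3.22 E0.9135
G1 X-4.56 Y0.00 E1.0440

At z = 0.9 mm: the r=12 sphere contributes a regular 8-gon of circumradius √(12²−11.1²) = 4.560; the cone at (1.5, 8) is absent (z outside [1, 21]); the cube at (-2.5, 1) does not reach this height (z outside [10, 22.5]); After the difference (first − rest): none of the subtracted shapes is present at this height, so the r=12 sphere is unchanged — 1 connected region. The outline is a single polygon with 8 vertices. Extrusion per mm of travel: 0.6 × 0.15 / (π × 0.875²) = 0.037418. Accumulating E over each segment gives final E = 1.0440.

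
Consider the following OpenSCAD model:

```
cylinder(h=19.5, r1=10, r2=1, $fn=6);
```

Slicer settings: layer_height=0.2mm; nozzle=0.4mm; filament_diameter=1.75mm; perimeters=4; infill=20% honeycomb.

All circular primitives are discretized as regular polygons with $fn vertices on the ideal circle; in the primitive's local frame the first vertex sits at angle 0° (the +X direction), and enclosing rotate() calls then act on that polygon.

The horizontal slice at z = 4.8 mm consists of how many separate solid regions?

1

At z = 4.8 mm: the cone: at t=0.246 of its height the radius interpolates to r₁+(r₂−r₁)t = 7.785, giving a regular 6-gon of that circumradius. The result has 1 disconnected region.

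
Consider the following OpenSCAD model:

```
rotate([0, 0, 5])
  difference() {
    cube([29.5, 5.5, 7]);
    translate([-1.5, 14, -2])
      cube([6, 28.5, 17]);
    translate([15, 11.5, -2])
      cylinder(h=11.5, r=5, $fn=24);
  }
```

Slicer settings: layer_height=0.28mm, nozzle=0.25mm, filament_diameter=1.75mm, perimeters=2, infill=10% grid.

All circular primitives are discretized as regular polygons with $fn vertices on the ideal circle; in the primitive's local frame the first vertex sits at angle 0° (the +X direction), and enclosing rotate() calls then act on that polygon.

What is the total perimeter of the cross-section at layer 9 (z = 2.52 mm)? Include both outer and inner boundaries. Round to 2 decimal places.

70.00 mm

At z = 2.52 mm: the cube is present — its section is the full 29.5×5.5 rectangle (perimeter 70.00 mm); the 6×28.5 cube at (-1.5, 14) contributes its full rectangle (perimeter 69.00 mm); the r=5 cylinder at (15, 11.5) gives a regular 24-gon of circumradius 5 (constant along its height) (perimeter = 2·24·5.000·sin(180°/24) = 31.33 mm); Taking the first minus the rest: starting from the 29.5×5.5 cube, the 6×28.5 cube at (-1.5, 14) misses the remaining region (no effect); the r=5 cylinder at (15, 11.5) misses the remaining region (no effect) — boundary = 70.00 mm; (rotated 5° about Z; rotation is an isometry so areas/perimeters/island counts are preserved). Overall, the cross-section is a single solid region. Total boundary length (outer) = 70.00 mm.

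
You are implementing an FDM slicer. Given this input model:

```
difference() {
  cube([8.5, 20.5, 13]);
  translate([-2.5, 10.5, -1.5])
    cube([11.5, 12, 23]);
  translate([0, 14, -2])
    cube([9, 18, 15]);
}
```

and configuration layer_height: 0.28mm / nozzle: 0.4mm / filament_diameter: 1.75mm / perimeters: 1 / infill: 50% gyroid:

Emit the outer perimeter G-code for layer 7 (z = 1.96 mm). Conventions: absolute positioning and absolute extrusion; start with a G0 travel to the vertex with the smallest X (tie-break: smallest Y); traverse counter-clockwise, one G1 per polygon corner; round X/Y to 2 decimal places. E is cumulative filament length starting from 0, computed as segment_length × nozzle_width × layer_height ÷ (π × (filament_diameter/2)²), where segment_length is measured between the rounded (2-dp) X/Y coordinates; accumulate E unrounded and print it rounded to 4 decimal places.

G0 X0.00 Y0.00 Z1.96
G1 X8.50 Y0.00 E0.3958
G1 X8.50 Y10.50 E0.8847
G1 X0.00 Y10.50 E1.2805
G1 X0.00 Y0.00 E1.7694

At z = 1.96 mm: the cube (footprint 8.5×20.5) is included at this height; the cube at (-2.5, 10.5) (footprint 11.5×12) is included at this height; the cube at (0, 14) (footprint 9×18) is included at this height; Subtracting the remaining from the first: starting from the 8.5×20.5 cube, the 11.5×12 cube at (-2.5, 10.5) partially overlaps it — only the 85.00 mm² overlap (of its 138.00 mm²) is removed, clipping the outline; the 9×18 cube at (0, 14) misses the remaining region (no effect) — 1 connected region. The outline is a single polygon with 4 vertices. Extrusion per mm of travel: 0.4 × 0.28 / (π × 0.875²) = 0.046564. Accumulating E over each segment gives final E = 1.7694.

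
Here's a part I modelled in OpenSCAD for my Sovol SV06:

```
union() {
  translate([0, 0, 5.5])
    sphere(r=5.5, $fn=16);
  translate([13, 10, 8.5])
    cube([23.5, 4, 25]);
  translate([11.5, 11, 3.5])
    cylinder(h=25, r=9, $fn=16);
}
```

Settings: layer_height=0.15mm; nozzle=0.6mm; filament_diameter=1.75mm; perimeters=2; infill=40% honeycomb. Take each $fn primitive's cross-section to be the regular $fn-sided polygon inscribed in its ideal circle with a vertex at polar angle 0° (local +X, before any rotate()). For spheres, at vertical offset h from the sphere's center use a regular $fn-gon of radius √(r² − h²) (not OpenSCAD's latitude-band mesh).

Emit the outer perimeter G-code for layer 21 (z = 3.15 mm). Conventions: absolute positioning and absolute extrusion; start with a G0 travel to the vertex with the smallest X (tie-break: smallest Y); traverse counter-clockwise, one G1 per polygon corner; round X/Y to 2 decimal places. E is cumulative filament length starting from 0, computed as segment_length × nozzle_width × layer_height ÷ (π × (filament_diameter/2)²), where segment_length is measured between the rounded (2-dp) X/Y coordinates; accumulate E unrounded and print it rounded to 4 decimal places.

G0 X-4.97 Y0.00 Z3.15
G1 X-4.59 Y-1.90 E0.0725
G1 X-3.52 Y-3.52 E0.1451
G1 X-1.90 Y-4.59 E0.2178
G1 X0.00 Y-4.97 E0.2903
G1 X1.90 Y-4.59 E0.3628
G1 X3.52 Y-3.52 E0.4354
G1 X4.59 Y-1.90 E0.5081
G1 X4.97 Y0.00 E0.5806
G1 X4.59 Y1.90 E0.6531
G1 X3.52 Y3.52 E0.7257
G1 X1.90 Y4.59 E0.7984
G1 X0.00 Y4.97 E0.8709
G1 X-1.90 Y4.59 E0.9434
G1 X-3.52 Y3.52 E1.0160
G1 X-4.59 Y1.90 E1.0887
G1 X-4.97 Y0.00 E1.1612

At z = 3.15 mm: the r=5.5 sphere slices to a regular 16-gon of circumradius 4.973 (√(r²−h²) with h=2.35 from center); the cube at (13, 10) is not intersected at this z (z outside [8.5, 33.5]); the cylinder at (11.5, 11) is absent (z outside [3.5, 28.5]); Combining (union): only the r=5.5 sphere is present, so the union is just that shape — 1 connected region. The outline is a single polygon with 16 vertices. Extrusion per mm of travel: 0.6 × 0.15 / (π × 0.875²) = 0.037418. Accumulating E over each segment gives final E = 1.1612.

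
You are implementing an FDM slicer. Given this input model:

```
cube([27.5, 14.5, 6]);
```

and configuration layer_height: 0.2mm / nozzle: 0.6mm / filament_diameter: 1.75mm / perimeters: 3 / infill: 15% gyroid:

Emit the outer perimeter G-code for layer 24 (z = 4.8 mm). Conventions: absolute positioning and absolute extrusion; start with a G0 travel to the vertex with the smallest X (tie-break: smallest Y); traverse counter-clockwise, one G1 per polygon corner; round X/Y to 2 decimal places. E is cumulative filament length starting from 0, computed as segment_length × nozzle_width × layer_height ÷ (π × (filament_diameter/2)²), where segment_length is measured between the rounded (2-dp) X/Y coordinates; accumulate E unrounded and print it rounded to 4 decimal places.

At z = 4.8 mm: the cube is present — its section is the full 27.5×14.5 rectangle. The outline is a single polygon with 4 vertices. Extrusion per mm of travel: 0.6 × 0.2 / (π × 0.875²) = 0.049890. Accumulating E over each segment gives final E = 4.1908.

G0 X0.00 Y0.00 Z4.80
G1 X27.50 Y0.00 E1.3720
G1 X27.50 Y14.50 E2.0954
G1 X0.00 Y14.50 E3.4674
G1 X0.00 Y0.00 E4.1908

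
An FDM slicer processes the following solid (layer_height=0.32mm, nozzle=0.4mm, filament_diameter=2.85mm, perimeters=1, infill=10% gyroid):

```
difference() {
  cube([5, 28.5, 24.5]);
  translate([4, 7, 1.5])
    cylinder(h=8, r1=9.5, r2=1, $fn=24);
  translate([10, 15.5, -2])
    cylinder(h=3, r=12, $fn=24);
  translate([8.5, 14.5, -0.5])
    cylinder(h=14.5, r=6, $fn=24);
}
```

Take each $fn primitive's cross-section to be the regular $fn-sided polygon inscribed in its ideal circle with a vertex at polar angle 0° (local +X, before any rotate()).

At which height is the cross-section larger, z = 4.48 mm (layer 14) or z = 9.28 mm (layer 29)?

layer 29 (z = 9.28 mm)

Layer 14 (z = 4.48): the cube is present — its section is the full 5×28.5 rectangle (area 142.50 mm²); the cone at (4, 7): at t=0.373 of its height the radius interpolates to r₁+(r₂−r₁)t = 6.334, giving a regular 24-gon of that circumradius (area = (24/2)·6.334²·sin(360°/24) = 124.59 mm²); the cylinder at (10, 15.5) does not reach this height (z outside [-2, 1]); the r=6 cylinder at (8.5, 14.5) contributes a regular 24-gon of circumradius 6 (area = (24/2)·6.000²·sin(360°/24) = 111.81 mm²); After the difference (first − rest): starting from the 5×28.5 cube (142.50 mm²), the cone at (4, 7) partially overlaps it — only the 59.28 mm² overlap (of its 124.59 mm²) is removed, clipping the outline; the r=6 cylinder at (8.5, 14.5) partially overlaps it — only the 11.35 mm² overlap (of its 111.81 mm²) is removed, clipping the outline — area = 71.87 mm². So its area = 71.87 mm². Layer 29 (z = 9.28): the 5×28.5 cube contributes its full rectangle (area 142.50 mm²); the cone at (4, 7) contributes a regular 24-gon of circumradius 1.234 (interpolated between r1=9.5 and r2=1 at t=0.972) (area = (24/2)·1.234²·sin(360°/24) = 4.73 mm²); the cylinder at (10, 15.5) is not intersected at this z (z outside [-2, 1]); the cylinder at (8.5, 14.5): section is a regular 24-gon, circumradius r=6 (area = (24/2)·6.000²·sin(360°/24) = 111.81 mm²); After the difference (first − rest): starting from the 5×28.5 cube (142.50 mm²), the cone at (4, 7) partially overlaps it — only the 4.51 mm² overlap (of its 4.73 mm²) is removed, clipping the outline; the r=6 cylinder at (8.5, 14.5) partially overlaps it — only the 16.68 mm² overlap (of its 111.81 mm²) is removed, clipping the outline — area = 121.31 mm². So its area = 121.31 mm². Layer 29 is larger (121.31 vs 71.87 mm²).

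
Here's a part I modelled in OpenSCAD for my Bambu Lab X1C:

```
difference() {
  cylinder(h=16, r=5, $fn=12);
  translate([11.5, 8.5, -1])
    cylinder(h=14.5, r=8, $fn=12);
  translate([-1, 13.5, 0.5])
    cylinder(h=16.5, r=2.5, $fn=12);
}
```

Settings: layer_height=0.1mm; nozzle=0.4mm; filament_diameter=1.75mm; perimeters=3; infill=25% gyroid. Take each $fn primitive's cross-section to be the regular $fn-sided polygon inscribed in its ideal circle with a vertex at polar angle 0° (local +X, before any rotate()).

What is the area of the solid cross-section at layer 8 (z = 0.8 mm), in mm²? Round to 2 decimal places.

75.00 mm²

At z = 0.8 mm: the r=5 cylinder gives a regular 12-gon of circumradius 5 (constant along its height) (area = (12/2)·5.000²·sin(360°/12) = 75.00 mm²); the r=8 cylinder at (11.5, 8.5) contributes a regular 12-gon of circumradius 8 (area = (12/2)·8.000²·sin(360°/12) = 192.00 mm²); the r=2.5 cylinder at (-1, 13.5) contributes a regular 12-gon of circumradius 2.5 (area = (12/2)·2.500²·sin(360°/12) = 18.75 mm²); After the difference (first − rest): starting from the r=5 cylinder (75.00 mm²), the r=8 cylinder at (11.5, 8.5) misses the remaining region (no effect); the r=2.5 cylinder at (-1, 13.5) misses the remaining region (no effect) — area = 75.00 mm². Overall, the cross-section is a single solid region. Net area = 75.00 mm².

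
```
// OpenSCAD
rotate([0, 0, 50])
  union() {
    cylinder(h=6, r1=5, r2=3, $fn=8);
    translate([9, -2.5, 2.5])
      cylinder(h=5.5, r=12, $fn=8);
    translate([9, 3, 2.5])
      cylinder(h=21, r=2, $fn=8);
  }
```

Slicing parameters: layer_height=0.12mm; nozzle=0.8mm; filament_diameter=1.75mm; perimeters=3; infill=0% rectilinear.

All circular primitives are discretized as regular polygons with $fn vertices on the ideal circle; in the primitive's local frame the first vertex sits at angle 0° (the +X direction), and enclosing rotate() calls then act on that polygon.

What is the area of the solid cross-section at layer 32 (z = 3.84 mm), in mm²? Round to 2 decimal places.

414.54 mm²

At z = 3.84 mm: the cone (r1=5→r2=3) has section circumradius 3.720 here — a regular 8-gon (area = (8/2)·3.720²·sin(360°/8) = 39.14 mm²); the r=12 cylinder at (9, -2.5) gives a regular 8-gon of circumradius 12 (constant along its height) (area = (8/2)·12.000²·sin(360°/8) = 407.29 mm²); the r=2 cylinder at (9, 3) contributes a regular 8-gon of circumradius 2 (area = (8/2)·2.000²·sin(360°/8) = 11.31 mm²); Merging all regions: the regions partially overlap — summed areas 457.75 mm² minus the doubly-counted overlap 43.21 mm² gives 414.54 mm² — area = 414.54 mm²; (whole slice rotated 50° about Z — lengths, areas and connectivity unchanged). Overall, the cross-section is a single solid region. Net area = 414.54 mm².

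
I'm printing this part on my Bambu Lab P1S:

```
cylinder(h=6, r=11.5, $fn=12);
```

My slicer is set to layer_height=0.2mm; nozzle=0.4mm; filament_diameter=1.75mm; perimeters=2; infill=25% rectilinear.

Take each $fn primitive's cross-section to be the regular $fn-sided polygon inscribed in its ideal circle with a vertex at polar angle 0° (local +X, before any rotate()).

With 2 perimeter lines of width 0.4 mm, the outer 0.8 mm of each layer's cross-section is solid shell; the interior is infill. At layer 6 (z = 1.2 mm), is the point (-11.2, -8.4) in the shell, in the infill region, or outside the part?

outside

At z = 1.2 mm: the cylinder: section is a regular 12-gon, circumradius r=11.5. Overall, the cross-section is a single solid region. The nearest boundary edge runs (-9.96, -5.75)→(-5.75, -9.96); distance from the point to it = 2.75 mm. The point is not inside any of the regions above, so it lies outside the cross-section (2.75 mm from the nearest boundary).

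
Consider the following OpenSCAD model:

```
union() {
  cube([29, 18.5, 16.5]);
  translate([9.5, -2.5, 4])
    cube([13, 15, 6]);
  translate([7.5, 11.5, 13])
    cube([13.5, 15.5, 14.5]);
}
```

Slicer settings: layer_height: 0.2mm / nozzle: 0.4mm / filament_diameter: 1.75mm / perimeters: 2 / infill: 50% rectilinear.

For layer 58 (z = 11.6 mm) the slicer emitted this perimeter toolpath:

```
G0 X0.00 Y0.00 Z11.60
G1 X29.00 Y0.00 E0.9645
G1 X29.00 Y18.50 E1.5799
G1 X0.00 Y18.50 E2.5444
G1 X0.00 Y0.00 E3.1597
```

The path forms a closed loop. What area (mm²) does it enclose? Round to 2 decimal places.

536.50 mm²

Apply the shoelace formula to the sequence of (X, Y) vertices; enclosed area = 536.50 mm².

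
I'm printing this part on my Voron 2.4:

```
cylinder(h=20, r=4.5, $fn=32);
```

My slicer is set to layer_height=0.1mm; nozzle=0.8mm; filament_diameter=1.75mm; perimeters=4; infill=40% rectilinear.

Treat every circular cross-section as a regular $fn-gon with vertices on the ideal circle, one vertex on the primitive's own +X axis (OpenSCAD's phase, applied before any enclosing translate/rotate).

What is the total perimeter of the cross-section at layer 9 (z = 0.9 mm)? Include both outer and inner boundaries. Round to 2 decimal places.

28.23 mm

At z = 0.9 mm: the r=4.5 cylinder gives a regular 32-gon of circumradius 4.5 (constant along its height) (perimeter = 2·32·4.500·sin(180°/32) = 28.23 mm). Overall, the cross-section is a single solid region. Total boundary length (outer) = 28.23 mm.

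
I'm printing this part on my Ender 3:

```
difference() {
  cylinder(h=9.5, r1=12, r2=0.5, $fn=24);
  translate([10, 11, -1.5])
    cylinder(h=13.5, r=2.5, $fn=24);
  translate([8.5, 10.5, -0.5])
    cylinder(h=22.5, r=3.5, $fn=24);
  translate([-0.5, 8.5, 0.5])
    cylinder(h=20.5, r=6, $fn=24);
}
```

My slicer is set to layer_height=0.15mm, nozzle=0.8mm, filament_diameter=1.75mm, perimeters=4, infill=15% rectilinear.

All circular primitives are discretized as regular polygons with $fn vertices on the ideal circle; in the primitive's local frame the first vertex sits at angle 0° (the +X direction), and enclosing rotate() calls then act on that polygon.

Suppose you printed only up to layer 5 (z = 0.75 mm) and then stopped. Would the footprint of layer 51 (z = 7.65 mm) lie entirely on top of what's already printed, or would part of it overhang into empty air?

Compare the two slices. At z = 0.75: the cone (r1=12→r2=0.5) has section circumradius 11.092 here — a regular 24-gon (area = (24/2)·11.092²·sin(360°/24) = 382.12 mm²); the r=2.5 cylinder at (10, 11) gives a regular 24-gon of circumradius 2.5 (constant along its height) (area = (24/2)·2.500²·sin(360°/24) = 19.41 mm²); the cylinder at (8.5, 10.5): section is a regular 24-gon, circumradius r=3.5 (area = (24/2)·3.500²·sin(360°/24) = 38.05 mm²); the r=6 cylinder at (-0.5, 8.5) contributes a regular 24-gon of circumradius 6 (area = (24/2)·6.000²·sin(360°/24) = 111.81 mm²); Subtracting the remaining from the first: starting from the cone (382.12 mm²), the r=2.5 cylinder at (10, 11) misses the remaining region (no effect); the r=3.5 cylinder at (8.5, 10.5) partially overlaps it — only the 3.01 mm² overlap (of its 38.05 mm²) is removed, clipping the outline; the r=6 cylinder at (-0.5, 8.5) partially overlaps it — only the 79.01 mm² overlap (of its 111.81 mm²) is removed, clipping the outline — area = 300.11 mm². At z = 7.65: the cone: at t=0.805 of its height the radius interpolates to r₁+(r₂−r₁)t = 2.739, giving a regular 24-gon of that circumradius (area = (24/2)·2.739²·sin(360°/24) = 23.31 mm²); the r=2.5 cylinder at (10, 11) gives a regular 24-gon of circumradius 2.5 (constant along its height) (area = (24/2)·2.500²·sin(360°/24) = 19.41 mm²); the r=3.5 cylinder at (8.5, 10.5) contributes a regular 24-gon of circumradius 3.5 (area = (24/2)·3.500²·sin(360°/24) = 38.05 mm²); the r=6 cylinder at (-0.5, 8.5) contributes a regular 24-gon of circumradius 6 (area = (24/2)·6.000²·sin(360°/24) = 111.81 mm²); Taking the first minus the rest: starting from the cone (23.31 mm²), the r=2.5 cylinder at (10, 11) misses the remaining region (no effect); the r=3.5 cylinder at (8.5, 10.5) misses the remaining region (no effect); the r=6 cylinder at (-0.5, 8.5) partially overlaps it — only the 0.19 mm² overlap (of its 111.81 mm²) is removed, clipping the outline — area = 23.12 mm². Checking containment: the cross-section at z = 7.65 is a subset of the cross-section at z = 0.75.

entirely on top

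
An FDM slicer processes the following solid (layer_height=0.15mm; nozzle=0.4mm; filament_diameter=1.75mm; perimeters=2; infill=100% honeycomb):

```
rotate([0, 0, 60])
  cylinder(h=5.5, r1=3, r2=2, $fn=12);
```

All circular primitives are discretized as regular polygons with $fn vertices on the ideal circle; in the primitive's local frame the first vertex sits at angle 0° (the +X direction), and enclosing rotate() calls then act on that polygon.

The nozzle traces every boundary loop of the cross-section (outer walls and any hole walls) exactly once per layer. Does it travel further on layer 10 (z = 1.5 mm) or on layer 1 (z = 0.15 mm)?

layer 1 (z = 0.15 mm)

Layer 10 (z = 1.5): the cone (r1=3→r2=2) has section circumradius 2.727 here — a regular 12-gon (perimeter = 2·12·2.727·sin(180°/12) = 16.94 mm); (whole slice rotated 60° about Z — lengths, areas and connectivity unchanged). So its perimeter = 16.94 mm. Layer 1 (z = 0.15): the cone: at t=0.027 of its height the radius interpolates to r₁+(r₂−r₁)t = 2.973, giving a regular 12-gon of that circumradius (perimeter = 2·12·2.973·sin(180°/12) = 18.47 mm); (rotated 60° about Z; rotation is an isometry so areas/perimeters/island counts are preserved). So its perimeter = 18.47 mm. Layer 1 is larger (18.47 vs 16.94 mm).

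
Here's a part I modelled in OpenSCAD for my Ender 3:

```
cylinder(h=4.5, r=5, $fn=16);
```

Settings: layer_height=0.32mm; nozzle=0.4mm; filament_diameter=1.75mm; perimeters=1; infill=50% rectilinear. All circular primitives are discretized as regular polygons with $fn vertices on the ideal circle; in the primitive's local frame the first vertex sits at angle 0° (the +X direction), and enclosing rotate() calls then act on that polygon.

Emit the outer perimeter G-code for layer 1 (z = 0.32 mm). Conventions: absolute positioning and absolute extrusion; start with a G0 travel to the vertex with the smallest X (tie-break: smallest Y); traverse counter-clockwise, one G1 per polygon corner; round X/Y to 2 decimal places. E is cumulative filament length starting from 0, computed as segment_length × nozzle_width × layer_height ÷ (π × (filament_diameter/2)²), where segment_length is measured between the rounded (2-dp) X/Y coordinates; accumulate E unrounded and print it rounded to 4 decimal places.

At z = 0.32 mm: the cylinder: section is a regular 16-gon, circumradius r=5. The outline is a single polygon with 16 vertices. Extrusion per mm of travel: 0.4 × 0.32 / (π × 0.875²) = 0.053216. Accumulating E over each segment gives final E = 1.6615.

G0 X-5.00 Y0.00 Z0.32
G1 X-4.62 Y-1.91 E0.1036
G1 X-3.54 Y-3.54 E0.2077
G1 X-1.91 Y-4.62 E0.3117
G1 X0.00 Y-5.00 E0.4154
G1 X1.91 Y-4.62 E0.5190
G1 X3.54 Y-3.54 E0.6231
G1 X4.62 Y-1.91 E0.7271
G1 X5.00 Y0.00 E0.8308
G1 X4.62 Y1.91 E0.9344
G1 X3.54 Y3.54 E1.0385
G1 X1.91 Y4.62 E1.1425
G1 X0.00 Y5.00 E1.2461
G1 X-1.91 Y4.62 E1.3498
G1 X-3.54 Y3.54 E1.4538
G1 X-4.62 Y1.91 E1.5579
G1 X-5.00 Y0.00 E1.6615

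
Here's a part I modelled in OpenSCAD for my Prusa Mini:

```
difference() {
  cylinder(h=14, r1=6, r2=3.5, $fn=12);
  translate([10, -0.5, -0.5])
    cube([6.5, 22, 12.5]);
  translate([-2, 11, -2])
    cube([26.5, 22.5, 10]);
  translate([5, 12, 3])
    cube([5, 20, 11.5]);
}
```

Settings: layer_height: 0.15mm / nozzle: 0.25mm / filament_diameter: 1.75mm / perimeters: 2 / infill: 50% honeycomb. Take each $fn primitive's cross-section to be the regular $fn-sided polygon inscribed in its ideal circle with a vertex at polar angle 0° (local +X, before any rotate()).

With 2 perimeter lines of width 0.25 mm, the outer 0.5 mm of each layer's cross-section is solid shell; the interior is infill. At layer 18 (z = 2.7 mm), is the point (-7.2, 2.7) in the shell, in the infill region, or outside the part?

At z = 2.7 mm: the cone (r1=6→r2=3.5) has section circumradius 5.518 here — a regular 12-gon; the cube at (10, -0.5) is present — its section is the full 6.5×22 rectangle; the 26.5×22.5 cube at (-2, 11) contributes its full rectangle; the cube at (5, 12) is not intersected at this z (z outside [3, 14.5]); Subtracting the remaining from the first: starting from the cone, the 6.5×22 cube at (10, -0.5) misses the remaining region (no effect); the 26.5×22.5 cube at (-2, 11) misses the remaining region (no effect) — 1 connected region. Overall, the cross-section is a single solid region. The nearest boundary edge runs (-5.52, 0.00)→(-4.78, 2.76); distance from the point to it = 2.32 mm. The point is not inside any of the regions above, so it lies outside the cross-section (2.32 mm from the nearest boundary).

outside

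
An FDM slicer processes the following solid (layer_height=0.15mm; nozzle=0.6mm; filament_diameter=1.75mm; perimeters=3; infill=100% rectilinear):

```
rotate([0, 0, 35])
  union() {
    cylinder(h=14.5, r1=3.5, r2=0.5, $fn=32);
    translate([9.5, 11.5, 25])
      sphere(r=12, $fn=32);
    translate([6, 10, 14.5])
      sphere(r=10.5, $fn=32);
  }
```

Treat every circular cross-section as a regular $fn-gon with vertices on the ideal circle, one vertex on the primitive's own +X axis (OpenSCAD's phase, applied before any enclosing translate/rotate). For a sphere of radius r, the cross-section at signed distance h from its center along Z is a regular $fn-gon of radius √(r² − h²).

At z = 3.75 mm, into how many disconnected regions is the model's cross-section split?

At z = 3.75 mm: the cone contributes a regular 32-gon of circumradius 2.724 (interpolated between r1=3.5 and r2=0.5 at t=0.259); the sphere at (9.5, 11.5) is absent (|z−center|=21.250 > r=12); the sphere at (6, 10) is not intersected at this z (|z−center|=10.750 > r=10.5); Taking the union: only the cone is present, so the union is just that shape — 1 connected region; (rotated 35° about Z; rotation is an isometry so areas/perimeters/island counts are preserved). The result has 1 disconnected region.

1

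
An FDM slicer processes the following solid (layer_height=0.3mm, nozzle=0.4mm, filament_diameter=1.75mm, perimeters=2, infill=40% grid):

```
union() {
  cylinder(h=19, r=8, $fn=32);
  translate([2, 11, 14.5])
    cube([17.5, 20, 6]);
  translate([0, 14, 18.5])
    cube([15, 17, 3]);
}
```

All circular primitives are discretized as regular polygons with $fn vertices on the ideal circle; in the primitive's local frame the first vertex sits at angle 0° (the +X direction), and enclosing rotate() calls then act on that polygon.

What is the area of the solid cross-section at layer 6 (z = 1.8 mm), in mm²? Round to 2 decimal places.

199.77 mm²

At z = 1.8 mm: the cylinder: section is a regular 32-gon, circumradius r=8 (area = (32/2)·8.000²·sin(360°/32) = 199.77 mm²); the cube at (2, 11) is absent (z outside [14.5, 20.5]); the cube at (0, 14) is not intersected at this z (z outside [18.5, 21.5]); Taking the union: only the r=8 cylinder is present, so the union is just that shape — area = 199.77 mm². Overall, the cross-section is a single solid region. Net area = 199.77 mm².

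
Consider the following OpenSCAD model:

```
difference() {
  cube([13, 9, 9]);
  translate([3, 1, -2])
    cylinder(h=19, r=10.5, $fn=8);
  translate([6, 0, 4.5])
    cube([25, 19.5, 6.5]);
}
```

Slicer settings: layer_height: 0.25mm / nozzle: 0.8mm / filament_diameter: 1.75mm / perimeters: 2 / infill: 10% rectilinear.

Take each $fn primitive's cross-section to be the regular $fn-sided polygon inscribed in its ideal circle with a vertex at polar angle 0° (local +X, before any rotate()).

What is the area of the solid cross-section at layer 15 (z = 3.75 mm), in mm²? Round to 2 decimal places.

At z = 3.75 mm: the cube is present — its section is the full 13×9 rectangle (area 117.00 mm²); the cylinder at (3, 1): section is a regular 8-gon, circumradius r=10.5 (area = (8/2)·10.500²·sin(360°/8) = 311.83 mm²); the cube at (6, 0) is absent (z outside [4.5, 11]); Subtracting the remaining from the first: starting from the 13×9 cube (117.00 mm²), the r=10.5 cylinder at (3, 1) partially overlaps it — only the 107.11 mm² overlap (of its 311.83 mm²) is removed, clipping the outline — area = 9.89 mm². Overall, the cross-section is a single solid region. Net area = 9.89 mm².

9.89 mm²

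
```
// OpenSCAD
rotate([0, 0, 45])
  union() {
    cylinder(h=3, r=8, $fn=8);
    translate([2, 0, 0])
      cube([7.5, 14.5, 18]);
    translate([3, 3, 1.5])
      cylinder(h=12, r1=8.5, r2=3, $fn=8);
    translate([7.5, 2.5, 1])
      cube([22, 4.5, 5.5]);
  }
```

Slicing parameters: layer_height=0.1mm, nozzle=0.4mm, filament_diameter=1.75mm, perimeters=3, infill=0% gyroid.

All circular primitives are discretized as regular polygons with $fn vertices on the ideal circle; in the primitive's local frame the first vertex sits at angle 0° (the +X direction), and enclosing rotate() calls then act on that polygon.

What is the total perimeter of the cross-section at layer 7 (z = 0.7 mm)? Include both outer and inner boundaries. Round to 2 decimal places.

69.73 mm

At z = 0.7 mm: the r=8 cylinder gives a regular 8-gon of circumradius 8 (constant along its height) (perimeter = 2·8·8.000·sin(180°/8) = 48.98 mm); the cube at (2, 0) (footprint 7.5×14.5) is included at this height (perimeter 44.00 mm); the cone at (3, 3) does not reach this height (z outside [1.5, 13.5]); the cube at (7.5, 2.5) does not reach this height (z outside [1, 6.5]); Taking the union: the regions partially overlap (shared area 30.08 mm²), so the edge portions inside another operand are dropped and the merged outline is re-measured after clipping — boundary = 69.73 mm; (rotated 45° about Z; rotation is an isometry so areas/perimeters/island counts are preserved). Overall, the cross-section is a single solid region. Total boundary length (outer) = 69.73 mm.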